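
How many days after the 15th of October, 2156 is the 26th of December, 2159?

1167

Day-of-year of October 15, 2156: 289.
Day-of-year of December 26, 2159: 360.
2156 has 366 days, so 366 − 289 = 77 days remain in 2156.
Full years: 2157: 365; 2158: 365. Sum = 730.
Total: 77 + 730 + 360 = 1167 days.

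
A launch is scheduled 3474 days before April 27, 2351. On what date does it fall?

October 22, 2341

Count 3474 days before April 27, 2351:
From October 22, 2341 to October 22, 2350: 9 years, of which 2 contain a Feb 29 — 7×365 + 2×366 = 3287 days.
October 2350: 31 − 22 = 9 days remain.
Then November (30), December (31), January (31), February 2351 (28), March (31): 30 + 31 + 31 + 28 + 31 = 151 days.
April 1–27, 2351: 27 days.
Residual: 187 days.
Total: 3474 days.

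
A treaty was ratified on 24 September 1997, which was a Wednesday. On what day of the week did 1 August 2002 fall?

Thursday

September 24, 1997 → September 24, 1998: 365 days.
September 24, 1998 → September 24, 1999: 365 days.
September 24, 1999 → September 24, 2000: 366 days (2000 is a leap year (divisible by 400)).
September 24, 2000 → September 24, 2001: 365 days.
September 2001: 30 − 24 = 6 days remain.
Then 10 full months totalling 304 days.
August 1, 2002: 1 day.
Residual: 311 days.
Total: 1772 days.
1772 mod 7 = 1, so 1 day after Wednesday is Thursday.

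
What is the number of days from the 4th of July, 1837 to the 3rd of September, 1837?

July 1837: 31 − 4 = 27 days remain.
Then August (31): 31 days.
September 1–3, 1837: 3 days.
Total: 27 + 31 + 3 = 61 days.

61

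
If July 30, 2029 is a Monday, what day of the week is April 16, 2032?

Friday

July 30, 2029 → July 30, 2030: 365 days.
July 30, 2030 → July 30, 2031: 365 days.
July 2031: 31 − 30 = 1 day remains.
Then August (31), September (30), October (31), November (30), December (31), January (31), February 2032 (29), March (31): 31 + 30 + 31 + 30 + 31 + 31 + 29 + 31 = 244 days.
April 1–16, 2032: 16 days.
Residual: 261 days.
Total: 991 days.
991 mod 7 = 4, so 4 days after Monday is Friday.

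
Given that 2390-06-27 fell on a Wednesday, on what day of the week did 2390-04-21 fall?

Saturday

Count forward from the earlier date (April 21, 2390) to the later (June 27, 2390):
April 2390: 30 − 21 = 9 days remain.
Then May (31): 31 days.
June 1–27, 2390: 27 days.
Total: 9 + 31 + 27 = 67 days.
67 mod 7 = 4, so 4 days before Wednesday is Saturday.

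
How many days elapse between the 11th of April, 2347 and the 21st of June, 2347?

71

April 2347: 30 − 11 = 19 days remain.
Then May (31): 31 days.
June 1–21, 2347: 21 days.
Total: 19 + 31 + 21 = 71 days.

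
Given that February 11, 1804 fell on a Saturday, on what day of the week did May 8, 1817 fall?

Thursday

Day-of-year of February 11, 1804: 42.
Day-of-year of May 8, 1817: 128.
1804 has 366 days, so 366 − 42 = 324 days remain in 1804.
Full years 1805–1816: 9 common + 3 leap = 9×365 + 3×366 = 4383 days.
Total: 324 + 4383 + 128 = 4835 days.
4835 mod 7 = 5, so 5 days after Saturday is Thursday.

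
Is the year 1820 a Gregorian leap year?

1820 is a leap year.

Yes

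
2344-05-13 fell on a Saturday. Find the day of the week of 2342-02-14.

Saturday

Count forward from the earlier date (February 14, 2342) to the later (May 13, 2344):
Day-of-year of February 14, 2342: 45.
Day-of-year of May 13, 2344: 134.
2342 has 365 days, so 365 − 45 = 320 days remain in 2342.
Full years: 2343: 365. Sum = 365.
Total: 320 + 365 + 134 = 819 days.
819 is a multiple of 7, so 2342-02-14 falls on the same weekday: Saturday.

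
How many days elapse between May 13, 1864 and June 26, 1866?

774

May 13, 1864 → May 13, 1865: 365 days.
May 13, 1865 → May 13, 1866: 365 days.
May 1866: 31 − 13 = 18 days remain.
June 1–26, 1866: 26 days.
Residual: 44 days.
Total: 774 days.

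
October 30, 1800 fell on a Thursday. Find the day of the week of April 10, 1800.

Count forward from the earlier date (April 10, 1800) to the later (October 30, 1800):
April 1800: 30 − 10 = 20 days remain.
Then May (31), June (30), July (31), August (31), September (30): 31 + 30 + 31 + 31 + 30 = 153 days.
October 1–30, 1800: 30 days.
Total: 20 + 153 + 30 = 203 days.
203 is a multiple of 7, so April 10, 1800 falls on the same weekday: Thursday.

Thursday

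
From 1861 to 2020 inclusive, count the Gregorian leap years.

39

Years divisible by 4: 1864, 1868, …, 2020 — 40 in all.
Of these, 1900 is divisible by 100 but not 400, so not leap.
2000 is divisible by 400, so still leap.
Leap years: 40 − 1 = 39.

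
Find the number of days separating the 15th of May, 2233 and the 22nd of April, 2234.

342

May 2233: 31 − 15 = 16 days remain.
Then 10 full months totalling 304 days.
April 1–22, 2234: 22 days.
Total: 16 + 304 + 22 = 342 days.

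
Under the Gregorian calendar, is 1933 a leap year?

1933 is not a leap year.

No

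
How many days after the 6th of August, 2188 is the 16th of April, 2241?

From August 6, 2188 to August 6, 2240: 52 years, of which 12 contain a Feb 29 — 40×365 + 12×366 = 18992 days.
(2200 is not a leap year (divisible by 100 but not 400).)
August 2240: 31 − 6 = 25 days remain.
Then September (30), October (31), November (30), December (31), January (31), February 2241 (28), March (31): 30 + 31 + 30 + 31 + 31 + 28 + 31 = 212 days.
April 1–16, 2241: 16 days.
Residual: 253 days.
Total: 19245 days.

19245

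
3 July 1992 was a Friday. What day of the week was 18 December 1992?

July 1992: 31 − 3 = 28 days remain.
Then August (31), September (30), October (31), November (30): 31 + 30 + 31 + 30 = 122 days.
December 1–18, 1992: 18 days.
Total: 28 + 122 + 18 = 168 days.
168 is a multiple of 7, so 18 December 1992 falls on the same weekday: Friday.

Friday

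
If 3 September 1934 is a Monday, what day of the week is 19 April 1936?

September 3, 1934 → September 3, 1935: 365 days.
September 1935: 30 − 3 = 27 days remain.
Then October (31), November (30), December (31), January (31), February 1936 (29), March (31): 31 + 30 + 31 + 31 + 29 + 31 = 183 days.
April 1–19, 1936: 19 days.
Residual: 229 days.
Total: 594 days.
594 mod 7 = 6, so 6 days after Monday is Sunday.

Sunday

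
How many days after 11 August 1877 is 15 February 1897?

From August 11, 1877 to August 11, 1896: 19 years, of which 5 contain a Feb 29 — 14×365 + 5×366 = 6940 days.
August 1896: 31 − 11 = 20 days remain.
Then September (30), October (31), November (30), December (31), January (31): 30 + 31 + 30 + 31 + 31 = 153 days.
February 1–15, 1897: 15 days (1897 is not a leap year).
Residual: 188 days.
Total: 7128 days.

7128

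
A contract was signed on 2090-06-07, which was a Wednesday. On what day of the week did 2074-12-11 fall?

Count forward from the earlier date (December 11, 2074) to the later (June 7, 2090):
From December 11, 2074 to December 11, 2089: 15 years, of which 4 contain a Feb 29 — 11×365 + 4×366 = 5479 days.
December 2089: 31 − 11 = 20 days remain.
Then January (31), February 2090 (28), March (31), April (30), May (31): 31 + 28 + 31 + 30 + 31 = 151 days.
June 1–7, 2090: 7 days.
Residual: 178 days.
Total: 5657 days.
5657 mod 7 = 1, so 1 day before Wednesday is Tuesday.

Tuesday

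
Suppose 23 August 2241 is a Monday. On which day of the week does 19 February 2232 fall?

Count forward from the earlier date (February 19, 2232) to the later (August 23, 2241):
Day-of-year of February 19, 2232: 50.
Day-of-year of August 23, 2241: 235.
2232 has 366 days, so 366 − 50 = 316 days remain in 2232.
Full years 2233–2240: 6 common + 2 leap = 6×365 + 2×366 = 2922 days.
Total: 316 + 2922 + 235 = 3473 days.
3473 mod 7 = 1, so 1 day before Monday is Sunday.

Sunday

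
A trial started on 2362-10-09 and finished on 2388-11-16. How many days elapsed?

Day-of-year of October 9, 2362: 282.
Day-of-year of November 16, 2388: 321.
2362 has 365 days, so 365 − 282 = 83 days remain in 2362.
Full years 2363–2387: 19 common + 6 leap = 19×365 + 6×366 = 9131 days.
Total: 83 + 9131 + 321 = 9535 days.

9535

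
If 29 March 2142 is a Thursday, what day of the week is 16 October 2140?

Sunday

Count forward from the earlier date (October 16, 2140) to the later (March 29, 2142):
October 16, 2140 → October 16, 2141: 365 days.
October 2141: 31 − 16 = 15 days remain.
Then November (30), December (31), January (31), February 2142 (28): 30 + 31 + 31 + 28 = 120 days.
March 1–29, 2142: 29 days.
Residual: 164 days.
Total: 529 days.
529 mod 7 = 4, so 4 days before Thursday is Sunday.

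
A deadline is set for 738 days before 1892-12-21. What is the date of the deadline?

1890-12-14

Count 738 days before December 21, 1892:
December 1890: 31 − 14 = 17 days remain.
Then 23 full months totalling 700 days.
December 1–21, 1892: 21 days.
Total: 17 + 700 + 21 = 738 days.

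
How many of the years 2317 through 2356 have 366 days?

Years divisible by 4 in [2317, 2356]: 2320, 2324, 2328, 2332, 2336, 2340, 2344, 2348, 2352, 2356.
No century exceptions apply. Count: 10.

10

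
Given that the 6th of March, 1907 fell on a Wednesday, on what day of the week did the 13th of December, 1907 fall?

March 1907: 31 − 6 = 25 days remain.
Then April (30), May (31), June (30), July (31), August (31), September (30), October (31), November (30): 30 + 31 + 30 + 31 + 31 + 30 + 31 + 30 = 244 days.
December 1–13, 1907: 13 days.
Total: 25 + 244 + 13 = 282 days.
282 mod 7 = 2, so 2 days after Wednesday is Friday.

Friday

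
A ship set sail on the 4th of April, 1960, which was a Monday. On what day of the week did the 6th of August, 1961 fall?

April 4, 1960 → April 4, 1961: 365 days.
April 1961: 30 − 4 = 26 days remain.
Then May (31), June (30), July (31): 31 + 30 + 31 = 92 days.
August 1–6, 1961: 6 days.
Residual: 124 days.
Total: 489 days.
489 mod 7 = 6, so 6 days after Monday is Sunday.

Sunday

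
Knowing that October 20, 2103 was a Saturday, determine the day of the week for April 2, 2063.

Count forward from the earlier date (April 2, 2063) to the later (October 20, 2103):
Day-of-year of April 2, 2063: 92.
Day-of-year of October 20, 2103: 293.
2063 has 365 days, so 365 − 92 = 273 days remain in 2063.
Full years 2064–2102: 30 common + 9 leap = 30×365 + 9×366 = 14244 days.
Total: 273 + 14244 + 293 = 14810 days.
14810 mod 7 = 5, so 5 days before Saturday is Monday.

Monday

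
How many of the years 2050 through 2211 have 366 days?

Years divisible by 4: 2052, 2056, …, 2208 — 40 in all.
Of these, 2100, 2200 are divisible by 100 but not 400, so not leap.
Leap years: 40 − 2 = 38.

38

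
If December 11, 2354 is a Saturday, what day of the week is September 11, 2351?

Tuesday

Count forward from the earlier date (September 11, 2351) to the later (December 11, 2354):
September 11, 2351 → September 11, 2352: 366 days (2352 is a leap year).
September 11, 2352 → September 11, 2353: 365 days.
September 11, 2353 → September 11, 2354: 365 days.
September 2354: 30 − 11 = 19 days remain.
Then October (31), November (30): 31 + 30 = 61 days.
December 1–11, 2354: 11 days.
Residual: 91 days.
Total: 1187 days.
1187 mod 7 = 4, so 4 days before Saturday is Tuesday.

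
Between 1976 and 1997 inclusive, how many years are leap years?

Years divisible by 4 in [1976, 1997]: 1976, 1980, 1984, 1988, 1992, 1996.
No century exceptions apply. Count: 6.

6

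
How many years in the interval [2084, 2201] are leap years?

Years divisible by 4: 2084, 2088, …, 2200 — 30 in all.
Of these, 2100, 2200 are divisible by 100 but not 400, so not leap.
Leap years: 30 − 2 = 28.

28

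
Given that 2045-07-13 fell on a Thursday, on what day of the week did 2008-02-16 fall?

Count forward from the earlier date (February 16, 2008) to the later (July 13, 2045):
From February 16, 2008 to February 16, 2045: 37 years, of which 10 contain a Feb 29 — 27×365 + 10×366 = 13515 days.
February 2045: 28 − 16 = 12 days remain (2045 is not a leap year, so February has 28 days).
Then March (31), April (30), May (31), June (30): 31 + 30 + 31 + 30 = 122 days.
July 1–13, 2045: 13 days.
Residual: 147 days.
Total: 13662 days.
13662 mod 7 = 5, so 5 days before Thursday is Saturday.

Saturday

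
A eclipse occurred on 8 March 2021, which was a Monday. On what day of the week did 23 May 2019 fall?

Count forward from the earlier date (May 23, 2019) to the later (March 8, 2021):
May 23, 2019 → May 23, 2020: 366 days (2020 is a leap year).
May 2020: 31 − 23 = 8 days remain.
Then 9 full months totalling 273 days.
March 1–8, 2021: 8 days.
Residual: 289 days.
Total: 655 days.
655 mod 7 = 4, so 4 days before Monday is Thursday.

Thursday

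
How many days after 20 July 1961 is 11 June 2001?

From July 20, 1961 to July 20, 2000: 39 years, of which 10 contain a Feb 29 — 29×365 + 10×366 = 14245 days.
(2000 is a leap year (divisible by 400).)
July 2000: 31 − 20 = 11 days remain.
Then 10 full months totalling 304 days.
June 1–11, 2001: 11 days.
Residual: 326 days.
Total: 14571 days.

14571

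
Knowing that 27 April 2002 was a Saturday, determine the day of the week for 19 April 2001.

Count forward from the earlier date (April 19, 2001) to the later (April 27, 2002):
April 2001: 30 − 19 = 11 days remain.
Then 11 full months totalling 335 days.
April 1–27, 2002: 27 days.
Total: 11 + 335 + 27 = 373 days.
373 mod 7 = 2, so 2 days before Saturday is Thursday.

Thursday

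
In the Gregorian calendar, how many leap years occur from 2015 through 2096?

Years divisible by 4: 2016, 2020, …, 2096 — 21 in all.
No century exceptions apply. Count: 21.

21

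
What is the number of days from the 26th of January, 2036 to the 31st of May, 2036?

January 2036: 31 − 26 = 5 days remain.
Then February 2036 (29), March (31), April (30): 29 + 31 + 30 = 90 days.
May 1–31, 2036: 31 days.
Total: 5 + 90 + 31 = 126 days.

126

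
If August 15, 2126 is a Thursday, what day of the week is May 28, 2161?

From August 15, 2126 to August 15, 2160: 34 years, of which 9 contain a Feb 29 — 25×365 + 9×366 = 12419 days.
August 2160: 31 − 15 = 16 days remain.
Then September (30), October (31), November (30), December (31), January (31), February 2161 (28), March (31), April (30): 30 + 31 + 30 + 31 + 31 + 28 + 31 + 30 = 242 days.
May 1–28, 2161: 28 days.
Residual: 286 days.
Total: 12705 days.
12705 is a multiple of 7, so May 28, 2161 falls on the same weekday: Thursday.

Thursday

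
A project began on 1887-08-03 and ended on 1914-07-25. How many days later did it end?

Day-of-year of August 3, 1887: 215.
Day-of-year of July 25, 1914: 206.
1887 has 365 days, so 365 − 215 = 150 days remain in 1887.
Full years 1888–1913: 20 common + 6 leap = 20×365 + 6×366 = 9496 days.
Total: 150 + 9496 + 206 = 9852 days.

9852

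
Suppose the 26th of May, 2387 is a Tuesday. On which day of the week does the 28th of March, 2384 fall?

Count forward from the earlier date (March 28, 2384) to the later (May 26, 2387):
March 28, 2384 → March 28, 2385: 365 days.
March 28, 2385 → March 28, 2386: 365 days.
March 28, 2386 → March 28, 2387: 365 days.
March 2387: 31 − 28 = 3 days remain.
Then April (30): 30 days.
May 1–26, 2387: 26 days.
Residual: 59 days.
Total: 1154 days.
1154 mod 7 = 6, so 6 days before Tuesday is Wednesday.

Wednesday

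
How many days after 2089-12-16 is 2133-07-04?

Day-of-year of December 16, 2089: 350.
Day-of-year of July 4, 2133: 185.
2089 has 365 days, so 365 − 350 = 15 days remain in 2089.
Full years 2090–2132: 33 common + 10 leap = 33×365 + 10×366 = 15705 days.
Total: 15 + 15705 + 185 = 15905 days.

15905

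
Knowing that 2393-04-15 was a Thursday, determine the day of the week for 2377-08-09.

Tuesday

Count forward from the earlier date (August 9, 2377) to the later (April 15, 2393):
From August 9, 2377 to August 9, 2392: 15 years, of which 4 contain a Feb 29 — 11×365 + 4×366 = 5479 days.
August 2392: 31 − 9 = 22 days remain.
Then September (30), October (31), November (30), December (31), January (31), February 2393 (28), March (31): 30 + 31 + 30 + 31 + 31 + 28 + 31 = 212 days.
April 1–15, 2393: 15 days.
Residual: 249 days.
Total: 5728 days.
5728 mod 7 = 2, so 2 days before Thursday is Tuesday.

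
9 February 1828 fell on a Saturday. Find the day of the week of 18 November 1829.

Wednesday

February 9, 1828 → February 9, 1829: 366 days (1828 is a leap year).
February 1829: 28 − 9 = 19 days remain (1829 is not a leap year, so February has 28 days).
Then March (31), April (30), May (31), June (30), July (31), August (31), September (30), October (31): 31 + 30 + 31 + 30 + 31 + 31 + 30 + 31 = 245 days.
November 1–18, 1829: 18 days.
Residual: 282 days.
Total: 648 days.
648 mod 7 = 4, so 4 days after Saturday is Wednesday.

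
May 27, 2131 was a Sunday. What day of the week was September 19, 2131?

Wednesday

May 2131: 31 − 27 = 4 days remain.
Then June (30), July (31), August (31): 30 + 31 + 31 = 92 days.
September 1–19, 2131: 19 days.
Total: 4 + 92 + 19 = 115 days.
115 mod 7 = 3, so 3 days after Sunday is Wednesday.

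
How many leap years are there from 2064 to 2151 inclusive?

Years divisible by 4: 2064, 2068, …, 2148 — 22 in all.
Of these, 2100 is divisible by 100 but not 400, so not leap.
Leap years: 22 − 1 = 21.

21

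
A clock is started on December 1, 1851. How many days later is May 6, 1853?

522

December 1851: 31 − 1 = 30 days remain.
Then 16 full months totalling 486 days.
May 1–6, 1853: 6 days.
Total: 30 + 486 + 6 = 522 days.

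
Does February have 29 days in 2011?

2011 is not a leap year.

No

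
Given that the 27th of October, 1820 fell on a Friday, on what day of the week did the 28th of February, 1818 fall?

Count forward from the earlier date (February 28, 1818) to the later (October 27, 1820):
February 1818: 28 − 28 = 0 days remain (1818 is not a leap year, so February has 28 days).
Then 31 full months totalling 945 days.
October 1–27, 1820: 27 days.
Total: 0 + 945 + 27 = 972 days.
972 mod 7 = 6, so 6 days before Friday is Saturday.

Saturday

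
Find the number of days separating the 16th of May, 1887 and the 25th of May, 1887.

Within May 1887: 25 − 16 = 9 days.

9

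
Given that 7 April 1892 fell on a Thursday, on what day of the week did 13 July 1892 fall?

April 1892: 30 − 7 = 23 days remain.
Then May (31), June (30): 31 + 30 = 61 days.
July 1–13, 1892: 13 days.
Total: 23 + 61 + 13 = 97 days.
97 mod 7 = 6, so 6 days after Thursday is Wednesday.

Wednesday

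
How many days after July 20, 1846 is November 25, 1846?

128

July 1846: 31 − 20 = 11 days remain.
Then August (31), September (30), October (31): 31 + 30 + 31 = 92 days.
November 1–25, 1846: 25 days.
Total: 11 + 92 + 25 = 128 days.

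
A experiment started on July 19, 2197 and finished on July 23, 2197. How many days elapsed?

4

Within July 2197: 23 − 19 = 4 days.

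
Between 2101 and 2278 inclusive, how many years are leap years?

43

Years divisible by 4: 2104, 2108, …, 2276 — 44 in all.
Of these, 2200 is divisible by 100 but not 400, so not leap.
Leap years: 44 − 1 = 43.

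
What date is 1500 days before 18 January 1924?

10 December 1919

Count 1500 days before January 18, 1924:
Day-of-year of December 10, 1919: 344.
Day-of-year of January 18, 1924: 18.
1919 has 365 days, so 365 − 344 = 21 days remain in 1919.
Full years: 1920: 366; 1921: 365; 1922: 365; 1923: 365. Sum = 1461.
Total: 21 + 1461 + 18 = 1500 days.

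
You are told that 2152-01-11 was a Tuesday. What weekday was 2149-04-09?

Count forward from the earlier date (April 9, 2149) to the later (January 11, 2152):
April 9, 2149 → April 9, 2150: 365 days.
April 9, 2150 → April 9, 2151: 365 days.
April 2151: 30 − 9 = 21 days remain.
Then May (31), June (30), July (31), August (31), September (30), October (31), November (30), December (31): 31 + 30 + 31 + 31 + 30 + 31 + 30 + 31 = 245 days.
January 1–11, 2152: 11 days.
Residual: 277 days.
Total: 1007 days.
1007 mod 7 = 6, so 6 days before Tuesday is Wednesday.

Wednesday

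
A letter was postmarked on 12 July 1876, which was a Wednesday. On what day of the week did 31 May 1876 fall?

Count forward from the earlier date (May 31, 1876) to the later (July 12, 1876):
May 1876: 31 − 31 = 0 days remain.
Then June (30): 30 days.
July 1–12, 1876: 12 days.
Total: 0 + 30 + 12 = 42 days.
42 is a multiple of 7, so 31 May 1876 falls on the same weekday: Wednesday.

Wednesday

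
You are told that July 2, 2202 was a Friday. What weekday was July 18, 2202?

Sunday

Within July 2202: 18 − 2 = 16 days.
16 mod 7 = 2, so 2 days after Friday is Sunday.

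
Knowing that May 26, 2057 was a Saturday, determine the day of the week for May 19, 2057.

Count forward from the earlier date (May 19, 2057) to the later (May 26, 2057):
Within May 2057: 26 − 19 = 7 days.
7 is a multiple of 7, so May 19, 2057 falls on the same weekday: Saturday.

Saturday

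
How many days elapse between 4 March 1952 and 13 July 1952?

March 1952: 31 − 4 = 27 days remain.
Then April (30), May (31), June (30): 30 + 31 + 30 = 91 days.
July 1–13, 1952: 13 days.
Total: 27 + 91 + 13 = 131 days.

131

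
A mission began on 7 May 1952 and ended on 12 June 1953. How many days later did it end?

401

May 1952: 31 − 7 = 24 days remain.
Then 12 full months totalling 365 days.
June 1–12, 1953: 12 days.
Total: 24 + 365 + 12 = 401 days.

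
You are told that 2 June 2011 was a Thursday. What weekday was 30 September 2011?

Friday

June 2011: 30 − 2 = 28 days remain.
Then July (31), August (31): 31 + 31 = 62 days.
September 1–30, 2011: 30 days.
Total: 28 + 62 + 30 = 120 days.
120 mod 7 = 1, so 1 day after Thursday is Friday.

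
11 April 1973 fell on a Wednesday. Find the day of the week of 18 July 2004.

From April 11, 1973 to April 11, 2004: 31 years, of which 8 contain a Feb 29 — 23×365 + 8×366 = 11323 days.
(2000 is a leap year (divisible by 400).)
April 2004: 30 − 11 = 19 days remain.
Then May (31), June (30): 31 + 30 = 61 days.
July 1–18, 2004: 18 days.
Residual: 98 days.
Total: 11421 days.
11421 mod 7 = 4, so 4 days after Wednesday is Sunday.

Sunday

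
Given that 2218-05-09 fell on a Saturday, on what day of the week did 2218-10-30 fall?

May 2218: 31 − 9 = 22 days remain.
Then June (30), July (31), August (31), September (30): 30 + 31 + 31 + 30 = 122 days.
October 1–30, 2218: 30 days.
Total: 22 + 122 + 30 = 174 days.
174 mod 7 = 6, so 6 days after Saturday is Friday.

Friday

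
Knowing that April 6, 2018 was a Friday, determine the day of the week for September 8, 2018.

April 2018: 30 − 6 = 24 days remain.
Then May (31), June (30), July (31), August (31): 31 + 30 + 31 + 31 = 123 days.
September 1–8, 2018: 8 days.
Total: 24 + 123 + 8 = 155 days.
155 mod 7 = 1, so 1 day after Friday is Saturday.

Saturday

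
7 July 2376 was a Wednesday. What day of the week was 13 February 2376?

Friday

Count forward from the earlier date (February 13, 2376) to the later (July 7, 2376):
February 2376: 29 − 13 = 16 days remain (2376 is a leap year, so February has 29 days).
Then March (31), April (30), May (31), June (30): 31 + 30 + 31 + 30 = 122 days.
July 1–7, 2376: 7 days.
Total: 16 + 122 + 7 = 145 days.
145 mod 7 = 5, so 5 days before Wednesday is Friday.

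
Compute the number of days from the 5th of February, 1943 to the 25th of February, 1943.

Within February 1943: 25 − 5 = 20 days.

20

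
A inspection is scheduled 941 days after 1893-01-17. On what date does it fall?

1895-08-16

Count 941 days after January 17, 1893:
January 1893: 31 − 17 = 14 days remain.
Then 30 full months totalling 911 days.
August 1–16, 1895: 16 days.
Total: 14 + 911 + 16 = 941 days.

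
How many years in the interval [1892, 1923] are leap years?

Years divisible by 4 in [1892, 1923]: 1892, 1896, 1900, 1904, 1908, 1912, 1916, 1920.
Of these, 1900 is divisible by 100 but not 400, so not leap.
Leap years: 8 − 1 = 7.

7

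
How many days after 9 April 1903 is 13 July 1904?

461

April 1903: 30 − 9 = 21 days remain.
Then 14 full months totalling 427 days.
July 1–13, 1904: 13 days.
Total: 21 + 427 + 13 = 461 days.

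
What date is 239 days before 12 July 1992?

16 November 1991

Count 239 days before July 12, 1992:
Day-of-year of November 16, 1991: 320.
Day-of-year of July 12, 1992: 194.
1991 has 365 days, so 365 − 320 = 45 days remain in 1991.
Total: 45 + 194 = 239 days.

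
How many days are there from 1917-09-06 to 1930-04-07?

4596

Day-of-year of September 6, 1917: 249.
Day-of-year of April 7, 1930: 97.
1917 has 365 days, so 365 − 249 = 116 days remain in 1917.
Full years 1918–1929: 9 common + 3 leap = 9×365 + 3×366 = 4383 days.
Total: 116 + 4383 + 97 = 4596 days.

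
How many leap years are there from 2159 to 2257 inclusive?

24

Years divisible by 4: 2160, 2164, …, 2256 — 25 in all.
Of these, 2200 is divisible by 100 but not 400, so not leap.
Leap years: 25 − 1 = 24.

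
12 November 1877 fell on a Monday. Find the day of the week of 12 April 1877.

Count forward from the earlier date (April 12, 1877) to the later (November 12, 1877):
April 1877: 30 − 12 = 18 days remain.
Then May (31), June (30), July (31), August (31), September (30), October (31): 31 + 30 + 31 + 31 + 30 + 31 = 184 days.
November 1–12, 1877: 12 days.
Total: 18 + 184 + 12 = 214 days.
214 mod 7 = 4, so 4 days before Monday is Thursday.

Thursday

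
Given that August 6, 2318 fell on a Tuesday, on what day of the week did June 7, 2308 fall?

Count forward from the earlier date (June 7, 2308) to the later (August 6, 2318):
From June 7, 2308 to June 7, 2318: 10 years, of which 2 contain a Feb 29 — 8×365 + 2×366 = 3652 days.
June 2318: 30 − 7 = 23 days remain.
Then July (31): 31 days.
August 1–6, 2318: 6 days.
Residual: 60 days.
Total: 3712 days.
3712 mod 7 = 2, so 2 days before Tuesday is Sunday.

Sunday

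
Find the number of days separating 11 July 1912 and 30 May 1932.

7263

Day-of-year of July 11, 1912: 193.
Day-of-year of May 30, 1932: 151.
1912 has 366 days, so 366 − 193 = 173 days remain in 1912.
Full years 1913–1931: 15 common + 4 leap = 15×365 + 4×366 = 6939 days.
Total: 173 + 6939 + 151 = 7263 days.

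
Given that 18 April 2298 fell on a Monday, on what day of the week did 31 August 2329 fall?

Saturday

Day-of-year of April 18, 2298: 108.
Day-of-year of August 31, 2329: 243.
2298 has 365 days, so 365 − 108 = 257 days remain in 2298.
Full years 2299–2328: 23 common + 7 leap = 23×365 + 7×366 = 10957 days.
Total: 257 + 10957 + 243 = 11457 days.
11457 mod 7 = 5, so 5 days after Monday is Saturday.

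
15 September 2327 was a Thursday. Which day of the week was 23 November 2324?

Count forward from the earlier date (November 23, 2324) to the later (September 15, 2327):
November 23, 2324 → November 23, 2325: 365 days.
November 23, 2325 → November 23, 2326: 365 days.
November 2326: 30 − 23 = 7 days remain.
Then 9 full months totalling 274 days.
September 1–15, 2327: 15 days.
Residual: 296 days.
Total: 1026 days.
1026 mod 7 = 4, so 4 days before Thursday is Sunday.

Sunday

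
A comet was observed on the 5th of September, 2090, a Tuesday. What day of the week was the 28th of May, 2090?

Sunday

Count forward from the earlier date (May 28, 2090) to the later (September 5, 2090):
May 2090: 31 − 28 = 3 days remain.
Then June (30), July (31), August (31): 30 + 31 + 31 = 92 days.
September 1–5, 2090: 5 days.
Total: 3 + 92 + 5 = 100 days.
100 mod 7 = 2, so 2 days before Tuesday is Sunday.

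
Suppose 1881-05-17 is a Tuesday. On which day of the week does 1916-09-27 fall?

Wednesday

From May 17, 1881 to May 17, 1916: 35 years, of which 8 contain a Feb 29 — 27×365 + 8×366 = 12783 days.
(1900 is not a leap year (divisible by 100 but not 400).)
May 1916: 31 − 17 = 14 days remain.
Then June (30), July (31), August (31): 30 + 31 + 31 = 92 days.
September 1–27, 1916: 27 days.
Residual: 133 days.
Total: 12916 days.
12916 mod 7 = 1, so 1 day after Tuesday is Wednesday.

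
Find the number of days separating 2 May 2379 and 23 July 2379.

May 2379: 31 − 2 = 29 days remain.
Then June (30): 30 days.
July 1–23, 2379: 23 days.
Total: 29 + 30 + 23 = 82 days.

82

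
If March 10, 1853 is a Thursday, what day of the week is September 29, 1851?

Monday

Count forward from the earlier date (September 29, 1851) to the later (March 10, 1853):
September 1851: 30 − 29 = 1 day remains.
Then 17 full months totalling 517 days.
March 1–10, 1853: 10 days.
Total: 1 + 517 + 10 = 528 days.
528 mod 7 = 3, so 3 days before Thursday is Monday.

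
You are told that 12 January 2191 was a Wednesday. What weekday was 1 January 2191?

Count forward from the earlier date (January 1, 2191) to the later (January 12, 2191):
Within January 2191: 12 − 1 = 11 days.
11 mod 7 = 4, so 4 days before Wednesday is Saturday.

Saturday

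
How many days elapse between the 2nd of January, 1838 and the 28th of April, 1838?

January 1838: 31 − 2 = 29 days remain.
Then February 1838 (28), March (31): 28 + 31 = 59 days.
April 1–28, 1838: 28 days.
Total: 29 + 59 + 28 = 116 days.

116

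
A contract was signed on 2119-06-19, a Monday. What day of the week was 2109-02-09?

Count forward from the earlier date (February 9, 2109) to the later (June 19, 2119):
Day-of-year of February 9, 2109: 40.
Day-of-year of June 19, 2119: 170.
2109 has 365 days, so 365 − 40 = 325 days remain in 2109.
Full years 2110–2118: 7 common + 2 leap = 7×365 + 2×366 = 3287 days.
Total: 325 + 3287 + 170 = 3782 days.
3782 mod 7 = 2, so 2 days before Monday is Saturday.

Saturday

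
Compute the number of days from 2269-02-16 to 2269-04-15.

58

February 2269: 28 − 16 = 12 days remain (2269 is not a leap year, so February has 28 days).
Then March (31): 31 days.
April 1–15, 2269: 15 days.
Total: 12 + 31 + 15 = 58 days.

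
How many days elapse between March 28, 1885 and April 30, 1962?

Day-of-year of March 28, 1885: 87.
Day-of-year of April 30, 1962: 120.
1885 has 365 days, so 365 − 87 = 278 days remain in 1885.
Full years 1886–1961: 58 common + 18 leap = 58×365 + 18×366 = 27758 days.
Total: 278 + 27758 + 120 = 28156 days.

28156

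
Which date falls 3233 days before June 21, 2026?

August 14, 2017

Count 3233 days before June 21, 2026:
From August 14, 2017 to August 14, 2025: 8 years, of which 2 contain a Feb 29 — 6×365 + 2×366 = 2922 days.
August 2025: 31 − 14 = 17 days remain.
Then 9 full months totalling 273 days.
June 1–21, 2026: 21 days.
Residual: 311 days.
Total: 3233 days.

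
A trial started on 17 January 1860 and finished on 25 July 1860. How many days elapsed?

190

January 1860: 31 − 17 = 14 days remain.
Then February 1860 (29), March (31), April (30), May (31), June (30): 29 + 31 + 30 + 31 + 30 = 151 days.
July 1–25, 1860: 25 days.
Total: 14 + 151 + 25 = 190 days.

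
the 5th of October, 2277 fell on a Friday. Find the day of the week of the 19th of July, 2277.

Thursday

Count forward from the earlier date (July 19, 2277) to the later (October 5, 2277):
July 2277: 31 − 19 = 12 days remain.
Then August (31), September (30): 31 + 30 = 61 days.
October 1–5, 2277: 5 days.
Total: 12 + 61 + 5 = 78 days.
78 mod 7 = 1, so 1 day before Friday is Thursday.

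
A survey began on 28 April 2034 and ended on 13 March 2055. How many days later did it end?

7624

From April 28, 2034 to April 28, 2054: 20 years, of which 5 contain a Feb 29 — 15×365 + 5×366 = 7305 days.
April 2054: 30 − 28 = 2 days remain.
Then 10 full months totalling 304 days.
March 1–13, 2055: 13 days.
Residual: 319 days.
Total: 7624 days.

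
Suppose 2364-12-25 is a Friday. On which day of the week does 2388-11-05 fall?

Saturday

Day-of-year of December 25, 2364: 360.
Day-of-year of November 5, 2388: 310.
2364 has 366 days, so 366 − 360 = 6 days remain in 2364.
Full years 2365–2387: 18 common + 5 leap = 18×365 + 5×366 = 8400 days.
Total: 6 + 8400 + 310 = 8716 days.
8716 mod 7 = 1, so 1 day after Friday is Saturday.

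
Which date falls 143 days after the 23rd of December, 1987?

the 14th of May, 1988

Count 143 days after December 23, 1987:
Day-of-year of December 23, 1987: 357.
Day-of-year of May 14, 1988: 135.
1987 has 365 days, so 365 − 357 = 8 days remain in 1987.
Total: 8 + 135 = 143 days.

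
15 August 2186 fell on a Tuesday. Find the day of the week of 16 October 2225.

Day-of-year of August 15, 2186: 227.
Day-of-year of October 16, 2225: 289.
2186 has 365 days, so 365 − 227 = 138 days remain in 2186.
Full years 2187–2224: 29 common + 9 leap = 29×365 + 9×366 = 13879 days.
Total: 138 + 13879 + 289 = 14306 days.
14306 mod 7 = 5, so 5 days after Tuesday is Sunday.

Sunday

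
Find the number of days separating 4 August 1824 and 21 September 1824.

48

August 1824: 31 − 4 = 27 days remain.
September 1–21, 1824: 21 days.
Total: 27 + 21 = 48 days.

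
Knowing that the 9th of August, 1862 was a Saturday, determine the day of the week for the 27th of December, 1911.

Wednesday

Day-of-year of August 9, 1862: 221.
Day-of-year of December 27, 1911: 361.
1862 has 365 days, so 365 − 221 = 144 days remain in 1862.
Full years 1863–1910: 37 common + 11 leap = 37×365 + 11×366 = 17531 days.
Total: 144 + 17531 + 361 = 18036 days.
18036 mod 7 = 4, so 4 days after Saturday is Wednesday.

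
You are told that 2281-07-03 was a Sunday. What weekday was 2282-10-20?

Day-of-year of July 3, 2281: 184.
Day-of-year of October 20, 2282: 293.
2281 has 365 days, so 365 − 184 = 181 days remain in 2281.
Total: 181 + 293 = 474 days.
474 mod 7 = 5, so 5 days after Sunday is Friday.

Friday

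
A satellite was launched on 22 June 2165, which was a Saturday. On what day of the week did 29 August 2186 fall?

From June 22, 2165 to June 22, 2186: 21 years, of which 5 contain a Feb 29 — 16×365 + 5×366 = 7670 days.
June 2186: 30 − 22 = 8 days remain.
Then July (31): 31 days.
August 1–29, 2186: 29 days.
Residual: 68 days.
Total: 7738 days.
7738 mod 7 = 3, so 3 days after Saturday is Tuesday.

Tuesday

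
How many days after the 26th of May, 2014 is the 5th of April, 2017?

May 26, 2014 → May 26, 2015: 365 days.
May 26, 2015 → May 26, 2016: 366 days (2016 is a leap year).
May 2016: 31 − 26 = 5 days remain.
Then 10 full months totalling 304 days.
April 1–5, 2017: 5 days.
Residual: 314 days.
Total: 1045 days.

1045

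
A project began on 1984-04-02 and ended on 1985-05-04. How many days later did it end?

397

April 2, 1984 → April 2, 1985: 365 days.
April 1985: 30 − 2 = 28 days remain.
May 1–4, 1985: 4 days.
Residual: 32 days.
Total: 397 days.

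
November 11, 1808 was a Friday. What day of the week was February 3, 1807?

Tuesday

Count forward from the earlier date (February 3, 1807) to the later (November 11, 1808):
Day-of-year of February 3, 1807: 34.
Day-of-year of November 11, 1808: 316.
1807 has 365 days, so 365 − 34 = 331 days remain in 1807.
Total: 331 + 316 = 647 days.
647 mod 7 = 3, so 3 days before Friday is Tuesday.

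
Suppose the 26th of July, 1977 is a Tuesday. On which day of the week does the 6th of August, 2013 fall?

Day-of-year of July 26, 1977: 207.
Day-of-year of August 6, 2013: 218.
1977 has 365 days, so 365 − 207 = 158 days remain in 1977.
Full years 1978–2012: 26 common + 9 leap = 26×365 + 9×366 = 12784 days.
Total: 158 + 12784 + 218 = 13160 days.
13160 is a multiple of 7, so the 6th of August, 2013 falls on the same weekday: Tuesday.

Tuesday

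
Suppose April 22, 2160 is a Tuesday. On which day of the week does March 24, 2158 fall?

Count forward from the earlier date (March 24, 2158) to the later (April 22, 2160):
March 2158: 31 − 24 = 7 days remain.
Then 24 full months totalling 731 days.
April 1–22, 2160: 22 days.
Total: 7 + 731 + 22 = 760 days.
760 mod 7 = 4, so 4 days before Tuesday is Friday.

Friday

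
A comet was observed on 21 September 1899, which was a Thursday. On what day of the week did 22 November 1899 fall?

Wednesday

September 1899: 30 − 21 = 9 days remain.
Then October (31): 31 days.
November 1–22, 1899: 22 days.
Total: 9 + 31 + 22 = 62 days.
62 mod 7 = 6, so 6 days after Thursday is Wednesday.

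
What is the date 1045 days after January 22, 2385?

December 3, 2387

Count 1045 days after January 22, 2385:
Day-of-year of January 22, 2385: 22.
Day-of-year of December 3, 2387: 337.
2385 has 365 days, so 365 − 22 = 343 days remain in 2385.
Full years: 2386: 365. Sum = 365.
Total: 343 + 365 + 337 = 1045 days.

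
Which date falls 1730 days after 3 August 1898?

30 April 1903

Count 1730 days after August 3, 1898:
Day-of-year of August 3, 1898: 215.
Day-of-year of April 30, 1903: 120.
1898 has 365 days, so 365 − 215 = 150 days remain in 1898.
Full years: 1899: 365; 1900: 365; 1901: 365; 1902: 365. Sum = 1460.
Total: 150 + 1460 + 120 = 1730 days.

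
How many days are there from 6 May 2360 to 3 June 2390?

10985

Day-of-year of May 6, 2360: 127.
Day-of-year of June 3, 2390: 154.
2360 has 366 days, so 366 − 127 = 239 days remain in 2360.
Full years 2361–2389: 22 common + 7 leap = 22×365 + 7×366 = 10592 days.
Total: 239 + 10592 + 154 = 10985 days.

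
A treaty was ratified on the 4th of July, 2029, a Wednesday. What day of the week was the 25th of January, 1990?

Count forward from the earlier date (January 25, 1990) to the later (July 4, 2029):
Day-of-year of January 25, 1990: 25.
Day-of-year of July 4, 2029: 185.
1990 has 365 days, so 365 − 25 = 340 days remain in 1990.
Full years 1991–2028: 28 common + 10 leap = 28×365 + 10×366 = 13880 days.
Total: 340 + 13880 + 185 = 14405 days.
14405 mod 7 = 6, so 6 days before Wednesday is Thursday.

Thursday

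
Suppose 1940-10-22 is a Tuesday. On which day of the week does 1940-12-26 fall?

October 1940: 31 − 22 = 9 days remain.
Then November (30): 30 days.
December 1–26, 1940: 26 days.
Total: 9 + 30 + 26 = 65 days.
65 mod 7 = 2, so 2 days after Tuesday is Thursday.

Thursday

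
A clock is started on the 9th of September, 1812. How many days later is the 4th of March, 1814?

541

September 9, 1812 → September 9, 1813: 365 days.
September 1813: 30 − 9 = 21 days remain.
Then October (31), November (30), December (31), January (31), February 1814 (28): 31 + 30 + 31 + 31 + 28 = 151 days.
March 1–4, 1814: 4 days.
Residual: 176 days.
Total: 541 days.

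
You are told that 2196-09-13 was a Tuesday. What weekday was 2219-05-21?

Day-of-year of September 13, 2196: 257.
Day-of-year of May 21, 2219: 141.
2196 has 366 days, so 366 − 257 = 109 days remain in 2196.
Full years 2197–2218: 18 common + 4 leap = 18×365 + 4×366 = 8034 days.
Total: 109 + 8034 + 141 = 8284 days.
8284 mod 7 = 3, so 3 days after Tuesday is Friday.

Friday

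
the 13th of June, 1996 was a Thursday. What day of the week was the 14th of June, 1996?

Within June 1996: 14 − 13 = 1 day.
1 mod 7 = 1, so 1 day after Thursday is Friday.

Friday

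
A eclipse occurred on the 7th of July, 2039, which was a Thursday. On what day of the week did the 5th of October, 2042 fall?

Day-of-year of July 7, 2039: 188.
Day-of-year of October 5, 2042: 278.
2039 has 365 days, so 365 − 188 = 177 days remain in 2039.
Full years: 2040: 366; 2041: 365. Sum = 731.
Total: 177 + 731 + 278 = 1186 days.
1186 mod 7 = 3, so 3 days after Thursday is Sunday.

Sunday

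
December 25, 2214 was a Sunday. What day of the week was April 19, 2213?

Count forward from the earlier date (April 19, 2213) to the later (December 25, 2214):
April 19, 2213 → April 19, 2214: 365 days.
April 2214: 30 − 19 = 11 days remain.
Then May (31), June (30), July (31), August (31), September (30), October (31), November (30): 31 + 30 + 31 + 31 + 30 + 31 + 30 = 214 days.
December 1–25, 2214: 25 days.
Residual: 250 days.
Total: 615 days.
615 mod 7 = 6, so 6 days before Sunday is Monday.

Monday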